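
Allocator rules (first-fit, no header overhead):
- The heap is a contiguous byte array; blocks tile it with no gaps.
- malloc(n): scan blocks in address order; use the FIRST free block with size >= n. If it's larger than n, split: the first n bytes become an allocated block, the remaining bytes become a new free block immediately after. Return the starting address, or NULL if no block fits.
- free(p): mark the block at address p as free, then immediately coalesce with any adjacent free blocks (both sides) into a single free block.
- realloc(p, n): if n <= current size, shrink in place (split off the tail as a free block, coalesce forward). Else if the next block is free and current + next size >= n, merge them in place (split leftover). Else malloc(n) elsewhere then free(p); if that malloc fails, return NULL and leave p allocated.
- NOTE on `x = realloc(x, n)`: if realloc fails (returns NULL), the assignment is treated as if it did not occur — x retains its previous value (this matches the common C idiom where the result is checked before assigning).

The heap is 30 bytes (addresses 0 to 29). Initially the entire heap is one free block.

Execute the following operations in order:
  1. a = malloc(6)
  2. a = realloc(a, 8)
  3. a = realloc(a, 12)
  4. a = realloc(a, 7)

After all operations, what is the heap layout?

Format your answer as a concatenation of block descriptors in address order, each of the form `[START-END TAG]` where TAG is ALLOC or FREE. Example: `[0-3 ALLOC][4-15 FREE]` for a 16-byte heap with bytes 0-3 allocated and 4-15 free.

Op 1: a = malloc(6) -> a = 0; heap: [0-5 ALLOC][6-29 FREE]
Op 2: a = realloc(a, 8) -> a = 0; heap: [0-7 ALLOC][8-29 FREE]
Op 3: a = realloc(a, 12) -> a = 0; heap: [0-11 ALLOC][12-29 FREE]
Op 4: a = realloc(a, 7) -> a = 0; heap: [0-6 ALLOC][7-29 FREE]

Answer: [0-6 ALLOC][7-29 FREE]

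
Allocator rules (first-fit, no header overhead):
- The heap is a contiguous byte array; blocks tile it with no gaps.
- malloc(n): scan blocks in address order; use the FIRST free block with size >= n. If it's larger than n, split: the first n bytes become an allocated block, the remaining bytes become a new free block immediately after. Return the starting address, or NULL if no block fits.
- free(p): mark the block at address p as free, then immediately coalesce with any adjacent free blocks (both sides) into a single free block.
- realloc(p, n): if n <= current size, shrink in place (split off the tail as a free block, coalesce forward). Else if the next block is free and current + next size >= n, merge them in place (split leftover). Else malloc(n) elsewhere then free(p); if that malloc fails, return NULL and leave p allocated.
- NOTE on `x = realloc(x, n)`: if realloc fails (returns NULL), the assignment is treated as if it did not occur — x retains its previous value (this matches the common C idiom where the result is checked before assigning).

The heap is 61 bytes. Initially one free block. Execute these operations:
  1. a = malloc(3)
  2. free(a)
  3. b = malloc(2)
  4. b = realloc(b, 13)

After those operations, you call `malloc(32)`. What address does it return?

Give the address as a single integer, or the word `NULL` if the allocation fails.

Op 1: a = malloc(3) -> a = 0; heap: [0-2 ALLOC][3-60 FREE]
Op 2: free(a) -> (freed a); heap: [0-60 FREE]
Op 3: b = malloc(2) -> b = 0; heap: [0-1 ALLOC][2-60 FREE]
Op 4: b = realloc(b, 13) -> b = 0; heap: [0-12 ALLOC][13-60 FREE]
malloc(32): first-fit scan over [0-12 ALLOC][13-60 FREE] -> 13

Answer: 13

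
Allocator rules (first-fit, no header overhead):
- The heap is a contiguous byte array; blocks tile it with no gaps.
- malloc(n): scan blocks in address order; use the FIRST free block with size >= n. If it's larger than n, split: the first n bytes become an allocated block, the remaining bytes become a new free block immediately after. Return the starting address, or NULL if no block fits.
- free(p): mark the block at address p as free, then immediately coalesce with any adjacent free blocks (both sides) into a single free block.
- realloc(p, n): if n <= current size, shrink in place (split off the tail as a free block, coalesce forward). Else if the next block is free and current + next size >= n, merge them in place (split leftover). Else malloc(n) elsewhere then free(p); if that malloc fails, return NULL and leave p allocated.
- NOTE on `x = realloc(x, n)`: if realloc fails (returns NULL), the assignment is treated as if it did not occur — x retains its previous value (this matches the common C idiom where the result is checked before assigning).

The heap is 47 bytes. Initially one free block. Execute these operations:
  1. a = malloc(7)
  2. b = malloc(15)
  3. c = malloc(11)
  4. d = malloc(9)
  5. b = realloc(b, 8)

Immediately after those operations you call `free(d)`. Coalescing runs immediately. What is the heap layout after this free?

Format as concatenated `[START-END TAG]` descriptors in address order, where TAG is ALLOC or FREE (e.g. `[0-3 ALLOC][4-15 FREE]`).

Op 1: a = malloc(7) -> a = 0; heap: [0-6 ALLOC][7-46 FREE]
Op 2: b = malloc(15) -> b = 7; heap: [0-6 ALLOC][7-21 ALLOC][22-46 FREE]
Op 3: c = malloc(11) -> c = 22; heap: [0-6 ALLOC][7-21 ALLOC][22-32 ALLOC][33-46 FREE]
Op 4: d = malloc(9) -> d = 33; heap: [0-6 ALLOC][7-21 ALLOC][22-32 ALLOC][33-41 ALLOC][42-46 FREE]
Op 5: b = realloc(b, 8) -> b = 7; heap: [0-6 ALLOC][7-14 ALLOC][15-21 FREE][22-32 ALLOC][33-41 ALLOC][42-46 FREE]
free(d): d = 33 -> block [33-41 ALLOC]; mark free, coalesce with adjacent free neighbors -> [0-6 ALLOC][7-14 ALLOC][15-21 FREE][22-32 ALLOC][33-46 FREE]

Answer: [0-6 ALLOC][7-14 ALLOC][15-21 FREE][22-32 ALLOC][33-46 FREE]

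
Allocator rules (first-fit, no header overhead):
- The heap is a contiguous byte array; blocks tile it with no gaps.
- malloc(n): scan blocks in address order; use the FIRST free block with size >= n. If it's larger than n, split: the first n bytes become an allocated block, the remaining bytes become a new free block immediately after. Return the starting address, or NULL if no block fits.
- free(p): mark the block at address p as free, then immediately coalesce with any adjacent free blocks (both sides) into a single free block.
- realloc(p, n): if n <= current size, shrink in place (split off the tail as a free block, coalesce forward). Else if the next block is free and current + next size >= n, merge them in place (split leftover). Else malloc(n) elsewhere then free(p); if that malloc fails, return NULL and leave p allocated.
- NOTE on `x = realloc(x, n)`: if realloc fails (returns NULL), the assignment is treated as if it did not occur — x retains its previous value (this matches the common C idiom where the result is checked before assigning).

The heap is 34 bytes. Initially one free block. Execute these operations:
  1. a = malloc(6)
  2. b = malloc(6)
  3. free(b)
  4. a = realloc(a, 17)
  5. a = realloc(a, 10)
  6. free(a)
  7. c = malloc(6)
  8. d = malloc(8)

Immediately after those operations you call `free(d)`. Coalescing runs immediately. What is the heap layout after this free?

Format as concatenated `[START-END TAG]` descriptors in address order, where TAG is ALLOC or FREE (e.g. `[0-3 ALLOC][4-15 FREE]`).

Answer: [0-5 ALLOC][6-33 FREE]

Derivation:
Op 1: a = malloc(6) -> a = 0; heap: [0-5 ALLOC][6-33 FREE]
Op 2: b = malloc(6) -> b = 6; heap: [0-5 ALLOC][6-11 ALLOC][12-33 FREE]
Op 3: free(b) -> (freed b); heap: [0-5 ALLOC][6-33 FREE]
Op 4: a = realloc(a, 17) -> a = 0; heap: [0-16 ALLOC][17-33 FREE]
Op 5: a = realloc(a, 10) -> a = 0; heap: [0-9 ALLOC][10-33 FREE]
Op 6: free(a) -> (freed a); heap: [0-33 FREE]
Op 7: c = malloc(6) -> c = 0; heap: [0-5 ALLOC][6-33 FREE]
Op 8: d = malloc(8) -> d = 6; heap: [0-5 ALLOC][6-13 ALLOC][14-33 FREE]
free(d): d = 6 -> block [6-13 ALLOC]; mark free, coalesce with adjacent free neighbors -> [0-5 ALLOC][6-33 FREE]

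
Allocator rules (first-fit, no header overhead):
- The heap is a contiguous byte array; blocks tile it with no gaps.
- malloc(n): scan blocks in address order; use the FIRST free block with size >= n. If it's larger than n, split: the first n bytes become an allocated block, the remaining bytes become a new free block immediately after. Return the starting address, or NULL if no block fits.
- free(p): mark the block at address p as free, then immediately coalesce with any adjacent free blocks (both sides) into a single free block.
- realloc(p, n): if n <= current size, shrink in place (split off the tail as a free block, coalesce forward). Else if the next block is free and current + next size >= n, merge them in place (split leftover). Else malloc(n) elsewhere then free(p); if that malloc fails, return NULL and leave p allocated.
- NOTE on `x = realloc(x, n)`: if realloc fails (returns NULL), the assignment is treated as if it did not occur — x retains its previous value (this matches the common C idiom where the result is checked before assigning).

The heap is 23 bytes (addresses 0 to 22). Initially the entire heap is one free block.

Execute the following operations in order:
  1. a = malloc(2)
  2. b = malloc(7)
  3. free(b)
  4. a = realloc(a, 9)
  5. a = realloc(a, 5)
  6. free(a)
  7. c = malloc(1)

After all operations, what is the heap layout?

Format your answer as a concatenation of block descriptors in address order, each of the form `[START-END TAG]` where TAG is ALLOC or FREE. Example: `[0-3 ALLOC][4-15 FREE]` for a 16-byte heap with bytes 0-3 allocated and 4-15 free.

Op 1: a = malloc(2) -> a = 0; heap: [0-1 ALLOC][2-22 FREE]
Op 2: b = malloc(7) -> b = 2; heap: [0-1 ALLOC][2-8 ALLOC][9-22 FREE]
Op 3: free(b) -> (freed b); heap: [0-1 ALLOC][2-22 FREE]
Op 4: a = realloc(a, 9) -> a = 0; heap: [0-8 ALLOC][9-22 FREE]
Op 5: a = realloc(a, 5) -> a = 0; heap: [0-4 ALLOC][5-22 FREE]
Op 6: free(a) -> (freed a); heap: [0-22 FREE]
Op 7: c = malloc(1) -> c = 0; heap: [0-0 ALLOC][1-22 FREE]

Answer: [0-0 ALLOC][1-22 FREE]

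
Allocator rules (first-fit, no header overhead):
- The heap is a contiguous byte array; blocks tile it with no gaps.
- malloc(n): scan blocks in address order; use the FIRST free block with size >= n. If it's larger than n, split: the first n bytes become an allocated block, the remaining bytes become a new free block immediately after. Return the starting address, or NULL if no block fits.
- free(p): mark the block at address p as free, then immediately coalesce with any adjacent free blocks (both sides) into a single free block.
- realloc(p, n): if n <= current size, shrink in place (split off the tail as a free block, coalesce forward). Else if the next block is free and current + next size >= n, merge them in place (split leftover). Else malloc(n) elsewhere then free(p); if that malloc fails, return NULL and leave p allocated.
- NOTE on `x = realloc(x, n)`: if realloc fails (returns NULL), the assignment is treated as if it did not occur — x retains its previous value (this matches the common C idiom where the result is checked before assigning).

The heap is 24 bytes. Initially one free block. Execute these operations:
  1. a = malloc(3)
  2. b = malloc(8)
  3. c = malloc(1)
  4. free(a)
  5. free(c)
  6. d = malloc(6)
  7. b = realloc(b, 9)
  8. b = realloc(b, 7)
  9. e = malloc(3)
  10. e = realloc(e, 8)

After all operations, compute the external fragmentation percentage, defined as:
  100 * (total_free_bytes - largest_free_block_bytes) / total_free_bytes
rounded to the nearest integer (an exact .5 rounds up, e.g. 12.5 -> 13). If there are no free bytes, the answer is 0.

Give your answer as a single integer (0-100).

Op 1: a = malloc(3) -> a = 0; heap: [0-2 ALLOC][3-23 FREE]
Op 2: b = malloc(8) -> b = 3; heap: [0-2 ALLOC][3-10 ALLOC][11-23 FREE]
Op 3: c = malloc(1) -> c = 11; heap: [0-2 ALLOC][3-10 ALLOC][11-11 ALLOC][12-23 FREE]
Op 4: free(a) -> (freed a); heap: [0-2 FREE][3-10 ALLOC][11-11 ALLOC][12-23 FREE]
Op 5: free(c) -> (freed c); heap: [0-2 FREE][3-10 ALLOC][11-23 FREE]
Op 6: d = malloc(6) -> d = 11; heap: [0-2 FREE][3-10 ALLOC][11-16 ALLOC][17-23 FREE]
Op 7: b = realloc(b, 9) -> NULL (b unchanged); heap: [0-2 FREE][3-10 ALLOC][11-16 ALLOC][17-23 FREE]
Op 8: b = realloc(b, 7) -> b = 3; heap: [0-2 FREE][3-9 ALLOC][10-10 FREE][11-16 ALLOC][17-23 FREE]
Op 9: e = malloc(3) -> e = 0; heap: [0-2 ALLOC][3-9 ALLOC][10-10 FREE][11-16 ALLOC][17-23 FREE]
Op 10: e = realloc(e, 8) -> NULL (e unchanged); heap: [0-2 ALLOC][3-9 ALLOC][10-10 FREE][11-16 ALLOC][17-23 FREE]
Free blocks: [1 7] total_free=8 largest=7 -> 100*(8-7)/8 = 100/8 = 12.5 -> rounds to 13

Answer: 13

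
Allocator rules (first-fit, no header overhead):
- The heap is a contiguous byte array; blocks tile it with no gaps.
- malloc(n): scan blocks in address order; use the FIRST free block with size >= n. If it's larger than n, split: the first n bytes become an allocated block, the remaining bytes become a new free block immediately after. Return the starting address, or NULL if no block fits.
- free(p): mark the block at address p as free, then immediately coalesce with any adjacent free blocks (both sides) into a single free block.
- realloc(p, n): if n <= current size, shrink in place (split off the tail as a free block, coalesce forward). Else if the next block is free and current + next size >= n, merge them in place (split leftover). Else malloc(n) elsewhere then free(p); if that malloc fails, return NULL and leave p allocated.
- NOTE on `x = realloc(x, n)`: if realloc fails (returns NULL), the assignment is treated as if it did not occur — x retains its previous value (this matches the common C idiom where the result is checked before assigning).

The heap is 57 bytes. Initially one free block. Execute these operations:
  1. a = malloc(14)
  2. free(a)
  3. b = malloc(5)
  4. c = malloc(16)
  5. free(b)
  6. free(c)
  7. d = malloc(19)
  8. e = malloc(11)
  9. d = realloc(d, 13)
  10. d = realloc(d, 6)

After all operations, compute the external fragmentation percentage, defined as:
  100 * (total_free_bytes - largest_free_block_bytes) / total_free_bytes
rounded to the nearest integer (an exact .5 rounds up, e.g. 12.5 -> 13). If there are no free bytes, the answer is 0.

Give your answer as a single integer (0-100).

Answer: 33

Derivation:
Op 1: a = malloc(14) -> a = 0; heap: [0-13 ALLOC][14-56 FREE]
Op 2: free(a) -> (freed a); heap: [0-56 FREE]
Op 3: b = malloc(5) -> b = 0; heap: [0-4 ALLOC][5-56 FREE]
Op 4: c = malloc(16) -> c = 5; heap: [0-4 ALLOC][5-20 ALLOC][21-56 FREE]
Op 5: free(b) -> (freed b); heap: [0-4 FREE][5-20 ALLOC][21-56 FREE]
Op 6: free(c) -> (freed c); heap: [0-56 FREE]
Op 7: d = malloc(19) -> d = 0; heap: [0-18 ALLOC][19-56 FREE]
Op 8: e = malloc(11) -> e = 19; heap: [0-18 ALLOC][19-29 ALLOC][30-56 FREE]
Op 9: d = realloc(d, 13) -> d = 0; heap: [0-12 ALLOC][13-18 FREE][19-29 ALLOC][30-56 FREE]
Op 10: d = realloc(d, 6) -> d = 0; heap: [0-5 ALLOC][6-18 FREE][19-29 ALLOC][30-56 FREE]
Free blocks: [13 27] total_free=40 largest=27 -> 100*(40-27)/40 = 1300/40 = 32.5 -> rounds to 33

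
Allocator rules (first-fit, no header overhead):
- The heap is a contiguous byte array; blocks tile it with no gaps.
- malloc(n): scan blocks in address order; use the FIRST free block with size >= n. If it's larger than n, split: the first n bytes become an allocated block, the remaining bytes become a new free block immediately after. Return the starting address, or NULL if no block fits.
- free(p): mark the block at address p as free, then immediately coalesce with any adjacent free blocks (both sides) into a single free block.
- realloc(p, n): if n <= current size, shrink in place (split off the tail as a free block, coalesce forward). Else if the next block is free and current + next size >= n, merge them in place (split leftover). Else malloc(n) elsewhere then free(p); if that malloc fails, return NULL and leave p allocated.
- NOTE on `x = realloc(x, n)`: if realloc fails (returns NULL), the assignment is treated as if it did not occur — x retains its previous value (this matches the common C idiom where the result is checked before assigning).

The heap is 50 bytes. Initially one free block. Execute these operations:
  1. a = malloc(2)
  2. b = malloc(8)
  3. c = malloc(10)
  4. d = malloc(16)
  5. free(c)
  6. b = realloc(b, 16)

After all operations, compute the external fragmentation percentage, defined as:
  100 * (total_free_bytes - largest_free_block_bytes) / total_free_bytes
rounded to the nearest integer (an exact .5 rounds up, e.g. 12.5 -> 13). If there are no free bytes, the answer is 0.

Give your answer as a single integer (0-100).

Answer: 13

Derivation:
Op 1: a = malloc(2) -> a = 0; heap: [0-1 ALLOC][2-49 FREE]
Op 2: b = malloc(8) -> b = 2; heap: [0-1 ALLOC][2-9 ALLOC][10-49 FREE]
Op 3: c = malloc(10) -> c = 10; heap: [0-1 ALLOC][2-9 ALLOC][10-19 ALLOC][20-49 FREE]
Op 4: d = malloc(16) -> d = 20; heap: [0-1 ALLOC][2-9 ALLOC][10-19 ALLOC][20-35 ALLOC][36-49 FREE]
Op 5: free(c) -> (freed c); heap: [0-1 ALLOC][2-9 ALLOC][10-19 FREE][20-35 ALLOC][36-49 FREE]
Op 6: b = realloc(b, 16) -> b = 2; heap: [0-1 ALLOC][2-17 ALLOC][18-19 FREE][20-35 ALLOC][36-49 FREE]
Free blocks: [2 14] total_free=16 largest=14 -> 100*(16-14)/16 = 200/16 = 12.5 -> rounds to 13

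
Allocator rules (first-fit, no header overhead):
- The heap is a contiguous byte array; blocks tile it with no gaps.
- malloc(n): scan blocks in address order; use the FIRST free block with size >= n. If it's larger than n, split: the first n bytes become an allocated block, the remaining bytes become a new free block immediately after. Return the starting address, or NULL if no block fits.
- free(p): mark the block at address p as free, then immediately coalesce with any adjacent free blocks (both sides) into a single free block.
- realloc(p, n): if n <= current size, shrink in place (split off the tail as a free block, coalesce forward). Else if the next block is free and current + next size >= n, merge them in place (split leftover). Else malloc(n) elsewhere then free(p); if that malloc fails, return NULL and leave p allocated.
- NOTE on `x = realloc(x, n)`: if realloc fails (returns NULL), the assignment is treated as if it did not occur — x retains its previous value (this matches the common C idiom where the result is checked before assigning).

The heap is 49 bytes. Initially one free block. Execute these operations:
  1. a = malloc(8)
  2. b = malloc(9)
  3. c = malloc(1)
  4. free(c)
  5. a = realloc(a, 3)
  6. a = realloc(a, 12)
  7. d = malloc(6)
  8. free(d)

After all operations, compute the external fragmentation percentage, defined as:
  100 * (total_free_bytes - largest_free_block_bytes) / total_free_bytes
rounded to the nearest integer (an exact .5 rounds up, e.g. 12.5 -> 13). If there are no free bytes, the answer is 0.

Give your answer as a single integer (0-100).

Answer: 29

Derivation:
Op 1: a = malloc(8) -> a = 0; heap: [0-7 ALLOC][8-48 FREE]
Op 2: b = malloc(9) -> b = 8; heap: [0-7 ALLOC][8-16 ALLOC][17-48 FREE]
Op 3: c = malloc(1) -> c = 17; heap: [0-7 ALLOC][8-16 ALLOC][17-17 ALLOC][18-48 FREE]
Op 4: free(c) -> (freed c); heap: [0-7 ALLOC][8-16 ALLOC][17-48 FREE]
Op 5: a = realloc(a, 3) -> a = 0; heap: [0-2 ALLOC][3-7 FREE][8-16 ALLOC][17-48 FREE]
Op 6: a = realloc(a, 12) -> a = 17; heap: [0-7 FREE][8-16 ALLOC][17-28 ALLOC][29-48 FREE]
Op 7: d = malloc(6) -> d = 0; heap: [0-5 ALLOC][6-7 FREE][8-16 ALLOC][17-28 ALLOC][29-48 FREE]
Op 8: free(d) -> (freed d); heap: [0-7 FREE][8-16 ALLOC][17-28 ALLOC][29-48 FREE]
Free blocks: [8 20] total_free=28 largest=20 -> 100*(28-20)/28 = 800/28 ≈ 28.571 -> rounds to 29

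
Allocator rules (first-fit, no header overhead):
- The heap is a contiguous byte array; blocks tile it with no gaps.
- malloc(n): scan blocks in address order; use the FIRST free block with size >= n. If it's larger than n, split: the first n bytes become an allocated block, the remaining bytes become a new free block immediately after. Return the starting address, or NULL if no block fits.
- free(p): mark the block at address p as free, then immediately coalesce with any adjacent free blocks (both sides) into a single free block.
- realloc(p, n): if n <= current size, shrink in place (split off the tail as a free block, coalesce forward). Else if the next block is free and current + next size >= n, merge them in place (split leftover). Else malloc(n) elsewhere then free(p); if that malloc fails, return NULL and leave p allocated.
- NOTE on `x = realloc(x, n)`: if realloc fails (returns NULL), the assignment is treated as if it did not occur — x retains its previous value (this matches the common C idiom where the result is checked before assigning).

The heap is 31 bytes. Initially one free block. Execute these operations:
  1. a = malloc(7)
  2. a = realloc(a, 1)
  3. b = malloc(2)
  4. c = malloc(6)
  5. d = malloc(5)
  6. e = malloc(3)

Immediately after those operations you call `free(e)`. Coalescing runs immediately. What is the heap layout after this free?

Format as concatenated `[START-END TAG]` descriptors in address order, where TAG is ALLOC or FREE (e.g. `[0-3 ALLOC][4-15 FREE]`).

Op 1: a = malloc(7) -> a = 0; heap: [0-6 ALLOC][7-30 FREE]
Op 2: a = realloc(a, 1) -> a = 0; heap: [0-0 ALLOC][1-30 FREE]
Op 3: b = malloc(2) -> b = 1; heap: [0-0 ALLOC][1-2 ALLOC][3-30 FREE]
Op 4: c = malloc(6) -> c = 3; heap: [0-0 ALLOC][1-2 ALLOC][3-8 ALLOC][9-30 FREE]
Op 5: d = malloc(5) -> d = 9; heap: [0-0 ALLOC][1-2 ALLOC][3-8 ALLOC][9-13 ALLOC][14-30 FREE]
Op 6: e = malloc(3) -> e = 14; heap: [0-0 ALLOC][1-2 ALLOC][3-8 ALLOC][9-13 ALLOC][14-16 ALLOC][17-30 FREE]
free(e): e = 14 -> block [14-16 ALLOC]; mark free, coalesce with adjacent free neighbors -> [0-0 ALLOC][1-2 ALLOC][3-8 ALLOC][9-13 ALLOC][14-30 FREE]

Answer: [0-0 ALLOC][1-2 ALLOC][3-8 ALLOC][9-13 ALLOC][14-30 FREE]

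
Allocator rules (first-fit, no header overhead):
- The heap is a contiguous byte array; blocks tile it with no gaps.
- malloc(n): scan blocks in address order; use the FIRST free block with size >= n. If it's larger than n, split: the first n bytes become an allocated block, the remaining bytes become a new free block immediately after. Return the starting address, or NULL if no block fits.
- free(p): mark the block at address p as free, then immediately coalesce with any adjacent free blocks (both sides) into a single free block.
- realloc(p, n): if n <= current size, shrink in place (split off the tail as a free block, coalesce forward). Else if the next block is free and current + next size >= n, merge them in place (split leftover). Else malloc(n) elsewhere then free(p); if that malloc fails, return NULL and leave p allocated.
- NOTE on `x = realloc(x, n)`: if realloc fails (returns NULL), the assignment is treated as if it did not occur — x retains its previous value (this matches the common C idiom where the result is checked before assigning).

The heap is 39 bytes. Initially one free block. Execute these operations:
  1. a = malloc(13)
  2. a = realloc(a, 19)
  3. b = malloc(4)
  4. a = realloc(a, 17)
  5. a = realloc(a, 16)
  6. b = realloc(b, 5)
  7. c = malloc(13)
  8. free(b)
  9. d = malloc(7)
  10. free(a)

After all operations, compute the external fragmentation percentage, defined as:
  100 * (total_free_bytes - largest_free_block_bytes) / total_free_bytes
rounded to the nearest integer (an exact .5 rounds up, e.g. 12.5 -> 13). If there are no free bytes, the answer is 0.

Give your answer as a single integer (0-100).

Op 1: a = malloc(13) -> a = 0; heap: [0-12 ALLOC][13-38 FREE]
Op 2: a = realloc(a, 19) -> a = 0; heap: [0-18 ALLOC][19-38 FREE]
Op 3: b = malloc(4) -> b = 19; heap: [0-18 ALLOC][19-22 ALLOC][23-38 FREE]
Op 4: a = realloc(a, 17) -> a = 0; heap: [0-16 ALLOC][17-18 FREE][19-22 ALLOC][23-38 FREE]
Op 5: a = realloc(a, 16) -> a = 0; heap: [0-15 ALLOC][16-18 FREE][19-22 ALLOC][23-38 FREE]
Op 6: b = realloc(b, 5) -> b = 19; heap: [0-15 ALLOC][16-18 FREE][19-23 ALLOC][24-38 FREE]
Op 7: c = malloc(13) -> c = 24; heap: [0-15 ALLOC][16-18 FREE][19-23 ALLOC][24-36 ALLOC][37-38 FREE]
Op 8: free(b) -> (freed b); heap: [0-15 ALLOC][16-23 FREE][24-36 ALLOC][37-38 FREE]
Op 9: d = malloc(7) -> d = 16; heap: [0-15 ALLOC][16-22 ALLOC][23-23 FREE][24-36 ALLOC][37-38 FREE]
Op 10: free(a) -> (freed a); heap: [0-15 FREE][16-22 ALLOC][23-23 FREE][24-36 ALLOC][37-38 FREE]
Free blocks: [16 1 2] total_free=19 largest=16 -> 100*(19-16)/19 = 300/19 ≈ 15.789 -> rounds to 16

Answer: 16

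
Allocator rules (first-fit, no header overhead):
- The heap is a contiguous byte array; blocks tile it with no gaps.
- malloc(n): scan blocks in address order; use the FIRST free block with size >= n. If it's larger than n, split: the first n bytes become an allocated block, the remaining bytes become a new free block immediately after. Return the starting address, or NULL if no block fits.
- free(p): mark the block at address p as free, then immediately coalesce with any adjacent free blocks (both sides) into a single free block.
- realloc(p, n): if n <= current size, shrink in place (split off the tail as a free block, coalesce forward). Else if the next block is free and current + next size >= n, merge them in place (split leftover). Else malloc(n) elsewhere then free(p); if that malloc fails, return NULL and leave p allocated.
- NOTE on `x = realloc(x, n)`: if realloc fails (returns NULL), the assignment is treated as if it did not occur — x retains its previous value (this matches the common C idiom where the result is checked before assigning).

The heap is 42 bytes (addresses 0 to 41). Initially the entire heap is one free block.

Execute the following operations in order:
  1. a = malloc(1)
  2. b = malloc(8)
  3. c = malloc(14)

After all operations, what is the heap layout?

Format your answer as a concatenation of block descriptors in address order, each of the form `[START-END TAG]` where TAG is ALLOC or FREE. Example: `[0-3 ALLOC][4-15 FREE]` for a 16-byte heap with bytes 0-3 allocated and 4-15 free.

Answer: [0-0 ALLOC][1-8 ALLOC][9-22 ALLOC][23-41 FREE]

Derivation:
Op 1: a = malloc(1) -> a = 0; heap: [0-0 ALLOC][1-41 FREE]
Op 2: b = malloc(8) -> b = 1; heap: [0-0 ALLOC][1-8 ALLOC][9-41 FREE]
Op 3: c = malloc(14) -> c = 9; heap: [0-0 ALLOC][1-8 ALLOC][9-22 ALLOC][23-41 FREE]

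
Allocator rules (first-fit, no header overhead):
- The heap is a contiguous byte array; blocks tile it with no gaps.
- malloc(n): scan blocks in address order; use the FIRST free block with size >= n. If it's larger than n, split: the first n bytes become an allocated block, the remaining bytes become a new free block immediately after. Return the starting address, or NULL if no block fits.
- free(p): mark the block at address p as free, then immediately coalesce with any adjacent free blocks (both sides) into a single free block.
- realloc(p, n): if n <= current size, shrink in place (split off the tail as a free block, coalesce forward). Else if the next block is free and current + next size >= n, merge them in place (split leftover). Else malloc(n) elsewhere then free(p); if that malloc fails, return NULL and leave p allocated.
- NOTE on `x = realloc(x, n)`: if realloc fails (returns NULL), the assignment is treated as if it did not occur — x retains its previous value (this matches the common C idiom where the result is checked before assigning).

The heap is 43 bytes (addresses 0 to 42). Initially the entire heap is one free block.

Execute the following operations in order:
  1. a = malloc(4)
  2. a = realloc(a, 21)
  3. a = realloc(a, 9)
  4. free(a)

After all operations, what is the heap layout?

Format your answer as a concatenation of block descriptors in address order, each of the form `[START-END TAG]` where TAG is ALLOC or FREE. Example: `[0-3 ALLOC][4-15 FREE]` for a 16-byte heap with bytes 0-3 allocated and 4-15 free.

Answer: [0-42 FREE]

Derivation:
Op 1: a = malloc(4) -> a = 0; heap: [0-3 ALLOC][4-42 FREE]
Op 2: a = realloc(a, 21) -> a = 0; heap: [0-20 ALLOC][21-42 FREE]
Op 3: a = realloc(a, 9) -> a = 0; heap: [0-8 ALLOC][9-42 FREE]
Op 4: free(a) -> (freed a); heap: [0-42 FREE]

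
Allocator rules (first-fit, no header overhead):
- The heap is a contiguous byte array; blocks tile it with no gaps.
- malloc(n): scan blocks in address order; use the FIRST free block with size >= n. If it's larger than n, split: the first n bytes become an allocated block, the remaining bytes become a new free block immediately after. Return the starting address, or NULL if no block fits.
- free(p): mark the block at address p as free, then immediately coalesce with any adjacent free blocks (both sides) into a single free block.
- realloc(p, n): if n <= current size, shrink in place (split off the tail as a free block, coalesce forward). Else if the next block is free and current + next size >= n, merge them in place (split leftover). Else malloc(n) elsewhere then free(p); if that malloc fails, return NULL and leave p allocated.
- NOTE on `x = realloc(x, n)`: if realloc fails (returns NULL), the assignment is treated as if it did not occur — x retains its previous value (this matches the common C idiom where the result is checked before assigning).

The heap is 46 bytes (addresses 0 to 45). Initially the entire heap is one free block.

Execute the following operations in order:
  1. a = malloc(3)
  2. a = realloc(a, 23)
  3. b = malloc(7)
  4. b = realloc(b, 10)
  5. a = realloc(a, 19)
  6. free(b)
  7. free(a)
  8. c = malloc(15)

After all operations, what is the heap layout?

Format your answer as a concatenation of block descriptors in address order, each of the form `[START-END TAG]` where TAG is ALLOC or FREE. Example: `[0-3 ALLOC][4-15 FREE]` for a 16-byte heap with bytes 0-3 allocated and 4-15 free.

Op 1: a = malloc(3) -> a = 0; heap: [0-2 ALLOC][3-45 FREE]
Op 2: a = realloc(a, 23) -> a = 0; heap: [0-22 ALLOC][23-45 FREE]
Op 3: b = malloc(7) -> b = 23; heap: [0-22 ALLOC][23-29 ALLOC][30-45 FREE]
Op 4: b = realloc(b, 10) -> b = 23; heap: [0-22 ALLOC][23-32 ALLOC][33-45 FREE]
Op 5: a = realloc(a, 19) -> a = 0; heap: [0-18 ALLOC][19-22 FREE][23-32 ALLOC][33-45 FREE]
Op 6: free(b) -> (freed b); heap: [0-18 ALLOC][19-45 FREE]
Op 7: free(a) -> (freed a); heap: [0-45 FREE]
Op 8: c = malloc(15) -> c = 0; heap: [0-14 ALLOC][15-45 FREE]

Answer: [0-14 ALLOC][15-45 FREE]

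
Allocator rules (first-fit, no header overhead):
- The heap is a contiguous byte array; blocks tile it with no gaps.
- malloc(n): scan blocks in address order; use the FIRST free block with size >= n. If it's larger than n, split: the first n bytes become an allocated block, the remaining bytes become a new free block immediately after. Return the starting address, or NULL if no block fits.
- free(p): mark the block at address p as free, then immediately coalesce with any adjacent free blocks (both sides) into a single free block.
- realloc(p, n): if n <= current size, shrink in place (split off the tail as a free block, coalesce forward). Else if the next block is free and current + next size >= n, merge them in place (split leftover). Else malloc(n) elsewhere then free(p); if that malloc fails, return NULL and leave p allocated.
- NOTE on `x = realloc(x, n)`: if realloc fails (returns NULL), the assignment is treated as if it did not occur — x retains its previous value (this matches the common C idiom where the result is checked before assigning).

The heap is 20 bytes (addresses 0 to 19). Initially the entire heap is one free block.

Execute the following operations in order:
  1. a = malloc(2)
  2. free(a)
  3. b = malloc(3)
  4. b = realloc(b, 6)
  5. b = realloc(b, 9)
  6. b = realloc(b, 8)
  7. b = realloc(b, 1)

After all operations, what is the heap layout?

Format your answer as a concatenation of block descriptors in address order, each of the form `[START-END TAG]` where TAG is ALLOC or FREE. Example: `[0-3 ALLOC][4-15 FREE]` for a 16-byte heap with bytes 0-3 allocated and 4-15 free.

Answer: [0-0 ALLOC][1-19 FREE]

Derivation:
Op 1: a = malloc(2) -> a = 0; heap: [0-1 ALLOC][2-19 FREE]
Op 2: free(a) -> (freed a); heap: [0-19 FREE]
Op 3: b = malloc(3) -> b = 0; heap: [0-2 ALLOC][3-19 FREE]
Op 4: b = realloc(b, 6) -> b = 0; heap: [0-5 ALLOC][6-19 FREE]
Op 5: b = realloc(b, 9) -> b = 0; heap: [0-8 ALLOC][9-19 FREE]
Op 6: b = realloc(b, 8) -> b = 0; heap: [0-7 ALLOC][8-19 FREE]
Op 7: b = realloc(b, 1) -> b = 0; heap: [0-0 ALLOC][1-19 FREE]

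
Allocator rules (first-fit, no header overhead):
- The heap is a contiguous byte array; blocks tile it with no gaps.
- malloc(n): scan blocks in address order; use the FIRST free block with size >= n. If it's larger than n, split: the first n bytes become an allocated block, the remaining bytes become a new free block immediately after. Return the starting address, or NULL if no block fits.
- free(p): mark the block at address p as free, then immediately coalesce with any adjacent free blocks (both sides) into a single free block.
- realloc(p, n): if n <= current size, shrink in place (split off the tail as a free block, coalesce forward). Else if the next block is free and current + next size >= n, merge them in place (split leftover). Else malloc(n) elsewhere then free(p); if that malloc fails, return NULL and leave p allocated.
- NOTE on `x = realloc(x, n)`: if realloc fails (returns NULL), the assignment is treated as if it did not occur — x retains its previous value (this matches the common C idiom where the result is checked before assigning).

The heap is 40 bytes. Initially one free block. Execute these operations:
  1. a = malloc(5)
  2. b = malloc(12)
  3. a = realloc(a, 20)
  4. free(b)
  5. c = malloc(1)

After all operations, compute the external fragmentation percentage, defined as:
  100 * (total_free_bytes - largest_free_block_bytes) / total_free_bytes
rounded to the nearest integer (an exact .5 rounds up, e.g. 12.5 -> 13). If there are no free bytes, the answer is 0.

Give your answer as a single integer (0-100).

Op 1: a = malloc(5) -> a = 0; heap: [0-4 ALLOC][5-39 FREE]
Op 2: b = malloc(12) -> b = 5; heap: [0-4 ALLOC][5-16 ALLOC][17-39 FREE]
Op 3: a = realloc(a, 20) -> a = 17; heap: [0-4 FREE][5-16 ALLOC][17-36 ALLOC][37-39 FREE]
Op 4: free(b) -> (freed b); heap: [0-16 FREE][17-36 ALLOC][37-39 FREE]
Op 5: c = malloc(1) -> c = 0; heap: [0-0 ALLOC][1-16 FREE][17-36 ALLOC][37-39 FREE]
Free blocks: [16 3] total_free=19 largest=16 -> 100*(19-16)/19 = 300/19 ≈ 15.789 -> rounds to 16

Answer: 16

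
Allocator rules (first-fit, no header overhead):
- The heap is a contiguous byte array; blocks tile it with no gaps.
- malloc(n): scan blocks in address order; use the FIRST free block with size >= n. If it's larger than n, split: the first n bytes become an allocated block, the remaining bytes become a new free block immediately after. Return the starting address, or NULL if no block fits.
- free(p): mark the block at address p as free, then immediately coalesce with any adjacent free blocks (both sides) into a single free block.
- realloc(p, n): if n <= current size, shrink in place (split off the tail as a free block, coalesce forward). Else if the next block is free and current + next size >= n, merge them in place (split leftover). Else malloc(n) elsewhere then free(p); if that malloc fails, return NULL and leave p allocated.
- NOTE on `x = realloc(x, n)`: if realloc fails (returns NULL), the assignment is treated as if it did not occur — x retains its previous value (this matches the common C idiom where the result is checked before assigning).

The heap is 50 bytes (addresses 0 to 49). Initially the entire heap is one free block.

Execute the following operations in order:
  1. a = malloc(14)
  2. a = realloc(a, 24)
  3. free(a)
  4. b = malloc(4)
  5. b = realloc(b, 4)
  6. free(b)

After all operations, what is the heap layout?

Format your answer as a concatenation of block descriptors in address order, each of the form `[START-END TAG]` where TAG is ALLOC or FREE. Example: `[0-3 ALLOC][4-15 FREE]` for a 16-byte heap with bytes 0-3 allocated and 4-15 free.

Answer: [0-49 FREE]

Derivation:
Op 1: a = malloc(14) -> a = 0; heap: [0-13 ALLOC][14-49 FREE]
Op 2: a = realloc(a, 24) -> a = 0; heap: [0-23 ALLOC][24-49 FREE]
Op 3: free(a) -> (freed a); heap: [0-49 FREE]
Op 4: b = malloc(4) -> b = 0; heap: [0-3 ALLOC][4-49 FREE]
Op 5: b = realloc(b, 4) -> b = 0; heap: [0-3 ALLOC][4-49 FREE]
Op 6: free(b) -> (freed b); heap: [0-49 FREE]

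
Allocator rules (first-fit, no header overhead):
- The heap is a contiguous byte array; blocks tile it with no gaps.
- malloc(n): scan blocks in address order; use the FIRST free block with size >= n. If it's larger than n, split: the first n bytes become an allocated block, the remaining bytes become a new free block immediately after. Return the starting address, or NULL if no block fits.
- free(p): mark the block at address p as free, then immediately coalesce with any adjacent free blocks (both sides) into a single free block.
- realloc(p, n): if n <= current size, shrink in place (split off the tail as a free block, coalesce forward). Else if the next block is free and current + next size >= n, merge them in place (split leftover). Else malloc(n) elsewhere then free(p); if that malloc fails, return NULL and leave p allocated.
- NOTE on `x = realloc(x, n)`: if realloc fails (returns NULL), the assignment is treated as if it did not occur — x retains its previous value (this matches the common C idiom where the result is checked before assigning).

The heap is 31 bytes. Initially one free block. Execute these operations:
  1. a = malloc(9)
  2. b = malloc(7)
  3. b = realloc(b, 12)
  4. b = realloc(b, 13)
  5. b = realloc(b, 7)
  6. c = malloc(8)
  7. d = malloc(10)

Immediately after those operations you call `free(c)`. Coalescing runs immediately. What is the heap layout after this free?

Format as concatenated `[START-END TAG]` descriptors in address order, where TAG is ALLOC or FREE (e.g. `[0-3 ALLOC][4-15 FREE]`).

Answer: [0-8 ALLOC][9-15 ALLOC][16-30 FREE]

Derivation:
Op 1: a = malloc(9) -> a = 0; heap: [0-8 ALLOC][9-30 FREE]
Op 2: b = malloc(7) -> b = 9; heap: [0-8 ALLOC][9-15 ALLOC][16-30 FREE]
Op 3: b = realloc(b, 12) -> b = 9; heap: [0-8 ALLOC][9-20 ALLOC][21-30 FREE]
Op 4: b = realloc(b, 13) -> b = 9; heap: [0-8 ALLOC][9-21 ALLOC][22-30 FREE]
Op 5: b = realloc(b, 7) -> b = 9; heap: [0-8 ALLOC][9-15 ALLOC][16-30 FREE]
Op 6: c = malloc(8) -> c = 16; heap: [0-8 ALLOC][9-15 ALLOC][16-23 ALLOC][24-30 FREE]
Op 7: d = malloc(10) -> d = NULL; heap: [0-8 ALLOC][9-15 ALLOC][16-23 ALLOC][24-30 FREE]
free(c): c = 16 -> block [16-23 ALLOC]; mark free, coalesce with adjacent free neighbors -> [0-8 ALLOC][9-15 ALLOC][16-30 FREE]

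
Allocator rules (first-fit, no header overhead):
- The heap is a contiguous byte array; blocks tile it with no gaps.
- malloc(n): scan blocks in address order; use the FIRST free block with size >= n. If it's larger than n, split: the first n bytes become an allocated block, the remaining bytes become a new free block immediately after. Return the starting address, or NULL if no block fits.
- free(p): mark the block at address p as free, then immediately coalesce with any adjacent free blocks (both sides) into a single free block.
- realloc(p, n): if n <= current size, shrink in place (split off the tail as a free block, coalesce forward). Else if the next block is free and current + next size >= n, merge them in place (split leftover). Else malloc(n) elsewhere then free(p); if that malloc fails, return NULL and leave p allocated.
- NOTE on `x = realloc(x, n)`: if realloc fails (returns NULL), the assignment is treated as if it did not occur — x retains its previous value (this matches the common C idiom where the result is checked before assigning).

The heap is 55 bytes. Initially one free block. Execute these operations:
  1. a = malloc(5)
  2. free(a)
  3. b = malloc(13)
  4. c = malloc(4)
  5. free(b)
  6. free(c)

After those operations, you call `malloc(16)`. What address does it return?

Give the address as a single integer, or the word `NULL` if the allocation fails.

Answer: 0

Derivation:
Op 1: a = malloc(5) -> a = 0; heap: [0-4 ALLOC][5-54 FREE]
Op 2: free(a) -> (freed a); heap: [0-54 FREE]
Op 3: b = malloc(13) -> b = 0; heap: [0-12 ALLOC][13-54 FREE]
Op 4: c = malloc(4) -> c = 13; heap: [0-12 ALLOC][13-16 ALLOC][17-54 FREE]
Op 5: free(b) -> (freed b); heap: [0-12 FREE][13-16 ALLOC][17-54 FREE]
Op 6: free(c) -> (freed c); heap: [0-54 FREE]
malloc(16): first-fit scan over [0-54 FREE] -> 0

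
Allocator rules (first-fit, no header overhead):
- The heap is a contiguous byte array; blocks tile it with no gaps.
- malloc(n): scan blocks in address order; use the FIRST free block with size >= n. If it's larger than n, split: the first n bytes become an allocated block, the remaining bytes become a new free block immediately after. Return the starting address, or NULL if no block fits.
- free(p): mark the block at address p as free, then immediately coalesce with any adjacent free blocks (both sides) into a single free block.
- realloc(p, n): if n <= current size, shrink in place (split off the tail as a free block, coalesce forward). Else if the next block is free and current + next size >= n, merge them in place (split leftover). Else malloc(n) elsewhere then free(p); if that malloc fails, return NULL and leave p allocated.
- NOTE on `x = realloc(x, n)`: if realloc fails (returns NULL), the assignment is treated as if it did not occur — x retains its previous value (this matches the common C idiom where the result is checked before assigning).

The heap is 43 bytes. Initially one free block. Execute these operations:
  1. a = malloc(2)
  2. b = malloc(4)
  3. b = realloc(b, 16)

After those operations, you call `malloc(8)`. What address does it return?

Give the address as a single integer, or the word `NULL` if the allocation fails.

Op 1: a = malloc(2) -> a = 0; heap: [0-1 ALLOC][2-42 FREE]
Op 2: b = malloc(4) -> b = 2; heap: [0-1 ALLOC][2-5 ALLOC][6-42 FREE]
Op 3: b = realloc(b, 16) -> b = 2; heap: [0-1 ALLOC][2-17 ALLOC][18-42 FREE]
malloc(8): first-fit scan over [0-1 ALLOC][2-17 ALLOC][18-42 FREE] -> 18

Answer: 18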